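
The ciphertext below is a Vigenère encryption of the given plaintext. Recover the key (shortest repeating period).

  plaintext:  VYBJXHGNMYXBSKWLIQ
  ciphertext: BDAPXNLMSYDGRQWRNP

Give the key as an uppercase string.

GFZGA

  i= 0: B-V =  6 → G
  i= 1: D-Y =  5 → F
  i= 2: A-B = 25 → Z
  i= 3: P-J =  6 → G
  i= 4: X-X =  0 → A
  i= 5: N-H =  6 → G
  i= 6: L-G =  5 → F
  i= 7: M-N = 25 → Z
  i= 8: S-M =  6 → G
  i= 9: Y-Y =  0 → A
  i=10: D-X =  6 → G
  i=11: G-B =  5 → F
  i=12: R-S = 25 → Z
  i=13: Q-K =  6 → G
  i=14: W-W =  0 → A
  i=15: R-L =  6 → G
  i=16: N-I =  5 → F
  i=17: P-Q = 25 → Z
  shifts repeat with period 5: GFZGA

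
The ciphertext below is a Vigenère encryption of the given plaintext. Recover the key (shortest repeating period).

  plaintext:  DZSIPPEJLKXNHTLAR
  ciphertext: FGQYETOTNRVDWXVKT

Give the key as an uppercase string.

  i= 0: F-D =  2 → C
  i= 1: G-Z =  7 → H
  i= 2: Q-S = 24 → Y
  i= 3: Y-I = 16 → Q
  i= 4: E-P = 15 → P
  i= 5: T-P =  4 → E
  i= 6: O-E = 10 → K
  i= 7: T-J = 10 → K
  i= 8: N-L =  2 → C
  i= 9: R-K =  7 → H
  i=10: V-X = 24 → Y
  i=11: D-N = 16 → Q
  i=12: W-H = 15 → P
  i=13: X-T =  4 → E
  i=14: V-L = 10 → K
  i=15: K-A = 10 → K
  i=16: T-R =  2 → C
  shifts repeat with period 8: CHYQPEKK

CHYQPEKK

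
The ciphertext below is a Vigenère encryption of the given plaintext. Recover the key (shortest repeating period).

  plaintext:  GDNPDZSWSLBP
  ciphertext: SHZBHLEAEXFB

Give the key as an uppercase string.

MEM

  i= 0: S-G = 12 → M
  i= 1: H-D =  4 → E
  i= 2: Z-N = 12 → M
  i= 3: B-P = 12 → M
  i= 4: H-D =  4 → E
  i= 5: L-Z = 12 → M
  i= 6: E-S = 12 → M
  i= 7: A-W =  4 → E
  i= 8: E-S = 12 → M
  i= 9: X-L = 12 → M
  i=10: F-B =  4 → E
  i=11: B-P = 12 → M
  shifts repeat with period 3: MEM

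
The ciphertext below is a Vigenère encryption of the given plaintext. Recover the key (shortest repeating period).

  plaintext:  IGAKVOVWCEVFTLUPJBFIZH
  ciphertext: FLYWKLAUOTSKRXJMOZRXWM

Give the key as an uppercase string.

  i= 0: F-I = 23 → X
  i= 1: L-G =  5 → F
  i= 2: Y-A = 24 → Y
  i= 3: W-K = 12 → M
  i= 4: K-V = 15 → P
  i= 5: L-O = 23 → X
  i= 6: A-V =  5 → F
  i= 7: U-W = 24 → Y
  i= 8: O-C = 12 → M
  i= 9: T-E = 15 → P
  i=10: S-V = 23 → X
  i=11: K-F =  5 → F
  i=12: R-T = 24 → Y
  i=13: X-L = 12 → M
  i=14: J-U = 15 → P
  i=15: M-P = 23 → X
  i=16: O-J =  5 → F
  i=17: Z-B = 24 → Y
  i=18: R-F = 12 → M
  i=19: X-I = 15 → P
  i=20: W-Z = 23 → X
  i=21: M-H =  5 → F
  shifts repeat with period 5: XFYMP

XFYMP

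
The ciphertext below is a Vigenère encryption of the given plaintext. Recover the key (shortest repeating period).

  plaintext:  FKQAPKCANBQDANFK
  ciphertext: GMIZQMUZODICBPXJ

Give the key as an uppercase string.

BCSZ

  i= 0: G-F =  1 → B
  i= 1: M-K =  2 → C
  i= 2: I-Q = 18 → S
  i= 3: Z-A = 25 → Z
  i= 4: Q-P =  1 → B
  i= 5: M-K =  2 → C
  i= 6: U-C = 18 → S
  i= 7: Z-A = 25 → Z
  i= 8: O-N =  1 → B
  i= 9: D-B =  2 → C
  i=10: I-Q = 18 → S
  i=11: C-D = 25 → Z
  i=12: B-A =  1 → B
  i=13: P-N =  2 → C
  i=14: X-F = 18 → S
  i=15: J-K = 25 → Z
  shifts repeat with period 4: BCSZ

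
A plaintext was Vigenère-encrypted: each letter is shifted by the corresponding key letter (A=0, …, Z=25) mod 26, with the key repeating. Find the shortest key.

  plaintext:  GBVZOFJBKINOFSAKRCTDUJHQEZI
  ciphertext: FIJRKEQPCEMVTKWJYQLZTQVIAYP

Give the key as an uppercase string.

ZHOSW

  i= 0: F-G = 25 → Z
  i= 1: I-B =  7 → H
  i= 2: J-V = 14 → O
  i= 3: R-Z = 18 → S
  i= 4: K-O = 22 → W
  i= 5: E-F = 25 → Z
  i= 6: Q-J =  7 → H
  i= 7: P-B = 14 → O
  i= 8: C-K = 18 → S
  i= 9: E-I = 22 → W
  i=10: M-N = 25 → Z
  i=11: V-O =  7 → H
  i=12: T-F = 14 → O
  i=13: K-S = 18 → S
  i=14: W-A = 22 → W
  i=15: J-K = 25 → Z
  i=16: Y-R =  7 → H
  i=17: Q-C = 14 → O
  i=18: L-T = 18 → S
  i=19: Z-D = 22 → W
  i=20: T-U = 25 → Z
  i=21: Q-J =  7 → H
  i=22: V-H = 14 → O
  i=23: I-Q = 18 → S
  i=24: A-E = 22 → W
  i=25: Y-Z = 25 → Z
  i=26: P-I =  7 → H
  shifts repeat with period 5: ZHOSW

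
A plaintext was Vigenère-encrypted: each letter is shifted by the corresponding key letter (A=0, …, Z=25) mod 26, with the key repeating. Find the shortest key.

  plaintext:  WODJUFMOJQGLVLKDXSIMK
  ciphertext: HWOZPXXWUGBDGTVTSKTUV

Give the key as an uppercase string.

LILQVS

  i= 0: H-W = 11 → L
  i= 1: W-O =  8 → I
  i= 2: O-D = 11 → L
  i= 3: Z-J = 16 → Q
  i= 4: P-U = 21 → V
  i= 5: X-F = 18 → S
  i= 6: X-M = 11 → L
  i= 7: W-O =  8 → I
  i= 8: U-J = 11 → L
  i= 9: G-Q = 16 → Q
  i=10: B-G = 21 → V
  i=11: D-L = 18 → S
  i=12: G-V = 11 → L
  i=13: T-L =  8 → I
  i=14: V-K = 11 → L
  i=15: T-D = 16 → Q
  i=16: S-X = 21 → V
  i=17: K-S = 18 → S
  i=18: T-I = 11 → L
  i=19: U-M =  8 → I
  i=20: V-K = 11 → L
  shifts repeat with period 6: LILQVS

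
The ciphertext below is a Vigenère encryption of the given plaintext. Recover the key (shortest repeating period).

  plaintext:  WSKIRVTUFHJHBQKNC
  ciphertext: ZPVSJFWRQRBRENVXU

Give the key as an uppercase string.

DXLKSK

  i= 0: Z-W =  3 → D
  i= 1: P-S = 23 → X
  i= 2: V-K = 11 → L
  i= 3: S-I = 10 → K
  i= 4: J-R = 18 → S
  i= 5: F-V = 10 → K
  i= 6: W-T =  3 → D
  i= 7: R-U = 23 → X
  i= 8: Q-F = 11 → L
  i= 9: R-H = 10 → K
  i=10: B-J = 18 → S
  i=11: R-H = 10 → K
  i=12: E-B =  3 → D
  i=13: N-Q = 23 → X
  i=14: V-K = 11 → L
  i=15: X-N = 10 → K
  i=16: U-C = 18 → S
  shifts repeat with period 6: DXLKSK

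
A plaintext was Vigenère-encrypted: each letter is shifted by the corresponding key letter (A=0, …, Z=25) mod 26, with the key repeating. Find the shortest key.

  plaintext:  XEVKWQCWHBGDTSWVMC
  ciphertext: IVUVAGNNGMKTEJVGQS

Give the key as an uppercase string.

LRZLEQ

  i= 0: I-X = 11 → L
  i= 1: V-E = 17 → R
  i= 2: U-V = 25 → Z
  i= 3: V-K = 11 → L
  i= 4: A-W =  4 → E
  i= 5: G-Q = 16 → Q
  i= 6: N-C = 11 → L
  i= 7: N-W = 17 → R
  i= 8: G-H = 25 → Z
  i= 9: M-B = 11 → L
  i=10: K-G =  4 → E
  i=11: T-D = 16 → Q
  i=12: E-T = 11 → L
  i=13: J-S = 17 → R
  i=14: V-W = 25 → Z
  i=15: G-V = 11 → L
  i=16: Q-M =  4 → E
  i=17: S-C = 16 → Q
  shifts repeat with period 6: LRZLEQ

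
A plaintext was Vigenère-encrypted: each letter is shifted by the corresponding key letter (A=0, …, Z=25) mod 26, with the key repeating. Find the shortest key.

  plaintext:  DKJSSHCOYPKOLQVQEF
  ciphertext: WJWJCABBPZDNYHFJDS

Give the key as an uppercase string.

  i= 0: W-D = 19 → T
  i= 1: J-K = 25 → Z
  i= 2: W-J = 13 → N
  i= 3: J-S = 17 → R
  i= 4: C-S = 10 → K
  i= 5: A-H = 19 → T
  i= 6: B-C = 25 → Z
  i= 7: B-O = 13 → N
  i= 8: P-Y = 17 → R
  i= 9: Z-P = 10 → K
  i=10: D-K = 19 → T
  i=11: N-O = 25 → Z
  i=12: Y-L = 13 → N
  i=13: H-Q = 17 → R
  i=14: F-V = 10 → K
  i=15: J-Q = 19 → T
  i=16: D-E = 25 → Z
  i=17: S-F = 13 → N
  shifts repeat with period 5: TZNRK

TZNRK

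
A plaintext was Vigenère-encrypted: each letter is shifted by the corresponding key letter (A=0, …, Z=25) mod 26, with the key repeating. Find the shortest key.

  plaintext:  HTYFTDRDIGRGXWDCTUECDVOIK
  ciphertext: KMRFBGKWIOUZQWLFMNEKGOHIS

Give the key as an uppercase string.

  i= 0: K-H =  3 → D
  i= 1: M-T = 19 → T
  i= 2: R-Y = 19 → T
  i= 3: F-F =  0 → A
  i= 4: B-T =  8 → I
  i= 5: G-D =  3 → D
  i= 6: K-R = 19 → T
  i= 7: W-D = 19 → T
  i= 8: I-I =  0 → A
  i= 9: O-G =  8 → I
  i=10: U-R =  3 → D
  i=11: Z-G = 19 → T
  i=12: Q-X = 19 → T
  i=13: W-W =  0 → A
  i=14: L-D =  8 → I
  i=15: F-C =  3 → D
  i=16: M-T = 19 → T
  i=17: N-U = 19 → T
  i=18: E-E =  0 → A
  i=19: K-C =  8 → I
  i=20: G-D =  3 → D
  i=21: O-V = 19 → T
  i=22: H-O = 19 → T
  i=23: I-I =  0 → A
  i=24: S-K =  8 → I
  shifts repeat with period 5: DTTAI

DTTAI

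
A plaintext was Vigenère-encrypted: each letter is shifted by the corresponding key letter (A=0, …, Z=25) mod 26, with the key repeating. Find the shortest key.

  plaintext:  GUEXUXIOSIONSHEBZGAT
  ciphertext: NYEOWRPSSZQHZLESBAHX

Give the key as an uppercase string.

  i= 0: N-G =  7 → H
  i= 1: Y-U =  4 → E
  i= 2: E-E =  0 → A
  i= 3: O-X = 17 → R
  i= 4: W-U =  2 → C
  i= 5: R-X = 20 → U
  i= 6: P-I =  7 → H
  i= 7: S-O =  4 → E
  i= 8: S-S =  0 → A
  i= 9: Z-I = 17 → R
  i=10: Q-O =  2 → C
  i=11: H-N = 20 → U
  i=12: Z-S =  7 → H
  i=13: L-H =  4 → E
  i=14: E-E =  0 → A
  i=15: S-B = 17 → R
  i=16: B-Z =  2 → C
  i=17: A-G = 20 → U
  i=18: H-A =  7 → H
  i=19: X-T =  4 → E
  shifts repeat with period 6: HEARCU

HEARCU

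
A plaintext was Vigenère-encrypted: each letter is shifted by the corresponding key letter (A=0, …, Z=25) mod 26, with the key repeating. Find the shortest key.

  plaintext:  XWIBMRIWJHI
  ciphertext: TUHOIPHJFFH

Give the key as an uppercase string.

  i= 0: T-X = 22 → W
  i= 1: U-W = 24 → Y
  i= 2: H-I = 25 → Z
  i= 3: O-B = 13 → N
  i= 4: I-M = 22 → W
  i= 5: P-R = 24 → Y
  i= 6: H-I = 25 → Z
  i= 7: J-W = 13 → N
  i= 8: F-J = 22 → W
  i= 9: F-H = 24 → Y
  i=10: H-I = 25 → Z
  shifts repeat with period 4: WYZN

WYZN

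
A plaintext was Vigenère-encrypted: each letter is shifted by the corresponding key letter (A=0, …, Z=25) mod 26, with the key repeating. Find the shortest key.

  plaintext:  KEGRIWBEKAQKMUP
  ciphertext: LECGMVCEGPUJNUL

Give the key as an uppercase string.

  i= 0: L-K =  1 → B
  i= 1: E-E =  0 → A
  i= 2: C-G = 22 → W
  i= 3: G-R = 15 → P
  i= 4: M-I =  4 → E
  i= 5: V-W = 25 → Z
  i= 6: C-B =  1 → B
  i= 7: E-E =  0 → A
  i= 8: G-K = 22 → W
  i= 9: P-A = 15 → P
  i=10: U-Q =  4 → E
  i=11: J-K = 25 → Z
  i=12: N-M =  1 → B
  i=13: U-U =  0 → A
  i=14: L-P = 22 → W
  shifts repeat with period 6: BAWPEZ

BAWPEZ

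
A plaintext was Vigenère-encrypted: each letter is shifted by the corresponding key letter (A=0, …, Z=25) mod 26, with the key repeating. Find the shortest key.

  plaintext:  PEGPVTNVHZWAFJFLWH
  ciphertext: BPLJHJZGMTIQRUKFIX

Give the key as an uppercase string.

  i= 0: B-P = 12 → M
  i= 1: P-E = 11 → L
  i= 2: L-G =  5 → F
  i= 3: J-P = 20 → U
  i= 4: H-V = 12 → M
  i= 5: J-T = 16 → Q
  i= 6: Z-N = 12 → M
  i= 7: G-V = 11 → L
  i= 8: M-H =  5 → F
  i= 9: T-Z = 20 → U
  i=10: I-W = 12 → M
  i=11: Q-A = 16 → Q
  i=12: R-F = 12 → M
  i=13: U-J = 11 → L
  i=14: K-F =  5 → F
  i=15: F-L = 20 → U
  i=16: I-W = 12 → M
  i=17: X-H = 16 → Q
  shifts repeat with period 6: MLFUMQ

MLFUMQ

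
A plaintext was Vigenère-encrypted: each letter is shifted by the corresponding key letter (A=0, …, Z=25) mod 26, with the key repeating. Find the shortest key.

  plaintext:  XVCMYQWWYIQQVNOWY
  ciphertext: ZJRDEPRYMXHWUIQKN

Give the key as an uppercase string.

  i= 0: Z-X =  2 → C
  i= 1: J-V = 14 → O
  i= 2: R-C = 15 → P
  i= 3: D-M = 17 → R
  i= 4: E-Y =  6 → G
  i= 5: P-Q = 25 → Z
  i= 6: R-W = 21 → V
  i= 7: Y-W =  2 → C
  i= 8: M-Y = 14 → O
  i= 9: X-I = 15 → P
  i=10: H-Q = 17 → R
  i=11: W-Q =  6 → G
  i=12: U-V = 25 → Z
  i=13: I-N = 21 → V
  i=14: Q-O =  2 → C
  i=15: K-W = 14 → O
  i=16: N-Y = 15 → P
  shifts repeat with period 7: COPRGZV

COPRGZV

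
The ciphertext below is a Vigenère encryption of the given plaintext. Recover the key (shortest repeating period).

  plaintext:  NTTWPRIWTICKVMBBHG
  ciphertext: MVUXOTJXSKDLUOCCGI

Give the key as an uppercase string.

  i= 0: M-N = 25 → Z
  i= 1: V-T =  2 → C
  i= 2: U-T =  1 → B
  i= 3: X-W =  1 → B
  i= 4: O-P = 25 → Z
  i= 5: T-R =  2 → C
  i= 6: J-I =  1 → B
  i= 7: X-W =  1 → B
  i= 8: S-T = 25 → Z
  i= 9: K-I =  2 → C
  i=10: D-C =  1 → B
  i=11: L-K =  1 → B
  i=12: U-V = 25 → Z
  i=13: O-M =  2 → C
  i=14: C-B =  1 → B
  i=15: C-B =  1 → B
  i=16: G-H = 25 → Z
  i=17: I-G =  2 → C
  shifts repeat with period 4: ZCBB

ZCBB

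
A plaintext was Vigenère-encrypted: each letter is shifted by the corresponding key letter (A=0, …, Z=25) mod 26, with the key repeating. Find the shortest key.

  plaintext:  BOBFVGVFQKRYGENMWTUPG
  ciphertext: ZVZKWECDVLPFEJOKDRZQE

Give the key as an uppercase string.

  i= 0: Z-B = 24 → Y
  i= 1: V-O =  7 → H
  i= 2: Z-B = 24 → Y
  i= 3: K-F =  5 → F
  i= 4: W-V =  1 → B
  i= 5: E-G = 24 → Y
  i= 6: C-V =  7 → H
  i= 7: D-F = 24 → Y
  i= 8: V-Q =  5 → F
  i= 9: L-K =  1 → B
  i=10: P-R = 24 → Y
  i=11: F-Y =  7 → H
  i=12: E-G = 24 → Y
  i=13: J-E =  5 → F
  i=14: O-N =  1 → B
  i=15: K-M = 24 → Y
  i=16: D-W =  7 → H
  i=17: R-T = 24 → Y
  i=18: Z-U =  5 → F
  i=19: Q-P =  1 → B
  i=20: E-G = 24 → Y
  shifts repeat with period 5: YHYFB

YHYFB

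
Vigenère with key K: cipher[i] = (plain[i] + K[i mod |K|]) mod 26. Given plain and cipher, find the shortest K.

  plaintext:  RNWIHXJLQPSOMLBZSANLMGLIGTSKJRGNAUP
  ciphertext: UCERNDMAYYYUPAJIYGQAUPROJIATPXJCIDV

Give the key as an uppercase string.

  i= 0: U-R =  3 → D
  i= 1: C-N = 15 → P
  i= 2: E-W =  8 → I
  i= 3: R-I =  9 → J
  i= 4: N-H =  6 → G
  i= 5: D-X =  6 → G
  i= 6: M-J =  3 → D
  i= 7: A-L = 15 → P
  i= 8: Y-Q =  8 → I
  i= 9: Y-P =  9 → J
  i=10: Y-S =  6 → G
  i=11: U-O =  6 → G
  i=12: P-M =  3 → D
  i=13: A-L = 15 → P
  i=14: J-B =  8 → I
  i=15: I-Z =  9 → J
  i=16: Y-S =  6 → G
  i=17: G-A =  6 → G
  i=18: Q-N =  3 → D
  i=19: A-L = 15 → P
  i=20: U-M =  8 → I
  i=21: P-G =  9 → J
  i=22: R-L =  6 → G
  i=23: O-I =  6 → G
  i=24: J-G =  3 → D
  i=25: I-T = 15 → P
  i=26: A-S =  8 → I
  i=27: T-K =  9 → J
  i=28: P-J =  6 → G
  i=29: X-R =  6 → G
  i=30: J-G =  3 → D
  i=31: C-N = 15 → P
  i=32: I-A =  8 → I
  i=33: D-U =  9 → J
  i=34: V-P =  6 → G
  shifts repeat with period 6: DPIJGG

DPIJGG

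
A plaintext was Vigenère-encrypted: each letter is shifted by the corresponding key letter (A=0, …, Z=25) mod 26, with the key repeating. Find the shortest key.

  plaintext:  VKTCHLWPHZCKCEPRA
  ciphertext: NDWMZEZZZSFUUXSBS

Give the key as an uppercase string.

STDK

  i= 0: N-V = 18 → S
  i= 1: D-K = 19 → T
  i= 2: W-T =  3 → D
  i= 3: M-C = 10 → K
  i= 4: Z-H = 18 → S
  i= 5: E-L = 19 → T
  i= 6: Z-W =  3 → D
  i= 7: Z-P = 10 → K
  i= 8: Z-H = 18 → S
  i= 9: S-Z = 19 → T
  i=10: F-C =  3 → D
  i=11: U-K = 10 → K
  i=12: U-C = 18 → S
  i=13: X-E = 19 → T
  i=14: S-P =  3 → D
  i=15: B-R = 10 → K
  i=16: S-A = 18 → S
  shifts repeat with period 4: STDK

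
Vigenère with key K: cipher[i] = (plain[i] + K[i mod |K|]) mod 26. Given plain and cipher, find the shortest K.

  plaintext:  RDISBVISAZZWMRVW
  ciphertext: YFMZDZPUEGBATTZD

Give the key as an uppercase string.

  i= 0: Y-R =  7 → H
  i= 1: F-D =  2 → C
  i= 2: M-I =  4 → E
  i= 3: Z-S =  7 → H
  i= 4: D-B =  2 → C
  i= 5: Z-V =  4 → E
  i= 6: P-I =  7 → H
  i= 7: U-S =  2 → C
  i= 8: E-A =  4 → E
  i= 9: G-Z =  7 → H
  i=10: B-Z =  2 → C
  i=11: A-W =  4 → E
  i=12: T-M =  7 → H
  i=13: T-R =  2 → C
  i=14: Z-V =  4 → E
  i=15: D-W =  7 → H
  shifts repeat with period 3: HCE

HCE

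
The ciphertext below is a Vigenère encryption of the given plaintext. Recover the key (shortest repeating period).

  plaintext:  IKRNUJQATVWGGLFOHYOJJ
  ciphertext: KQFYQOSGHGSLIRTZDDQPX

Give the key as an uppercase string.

  i= 0: K-I =  2 → C
  i= 1: Q-K =  6 → G
  i= 2: F-R = 14 → O
  i= 3: Y-N = 11 → L
  i= 4: Q-U = 22 → W
  i= 5: O-J =  5 → F
  i= 6: S-Q =  2 → C
  i= 7: G-A =  6 → G
  i= 8: H-T = 14 → O
  i= 9: G-V = 11 → L
  i=10: S-W = 22 → W
  i=11: L-G =  5 → F
  i=12: I-G =  2 → C
  i=13: R-L =  6 → G
  i=14: T-F = 14 → O
  i=15: Z-O = 11 → L
  i=16: D-H = 22 → W
  i=17: D-Y =  5 → F
  i=18: Q-O =  2 → C
  i=19: P-J =  6 → G
  i=20: X-J = 14 → O
  shifts repeat with period 6: CGOLWF

CGOLWF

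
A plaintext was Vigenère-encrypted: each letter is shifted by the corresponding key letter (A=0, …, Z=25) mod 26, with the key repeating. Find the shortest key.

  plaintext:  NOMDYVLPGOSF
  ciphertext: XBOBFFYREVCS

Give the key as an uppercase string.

KNCYH

  i= 0: X-N = 10 → K
  i= 1: B-O = 13 → N
  i= 2: O-M =  2 → C
  i= 3: B-D = 24 → Y
  i= 4: F-Y =  7 → H
  i= 5: F-V = 10 → K
  i= 6: Y-L = 13 → N
  i= 7: R-P =  2 → C
  i= 8: E-G = 24 → Y
  i= 9: V-O =  7 → H
  i=10: C-S = 10 → K
  i=11: S-F = 13 → N
  shifts repeat with period 5: KNCYH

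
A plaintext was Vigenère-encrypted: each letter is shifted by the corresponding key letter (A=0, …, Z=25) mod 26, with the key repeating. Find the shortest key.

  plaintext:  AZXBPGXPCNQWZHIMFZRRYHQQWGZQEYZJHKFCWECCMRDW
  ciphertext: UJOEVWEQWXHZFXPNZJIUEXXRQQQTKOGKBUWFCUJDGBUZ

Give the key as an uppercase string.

  i= 0: U-A = 20 → U
  i= 1: J-Z = 10 → K
  i= 2: O-X = 17 → R
  i= 3: E-B =  3 → D
  i= 4: V-P =  6 → G
  i= 5: W-G = 16 → Q
  i= 6: E-X =  7 → H
  i= 7: Q-P =  1 → B
  i= 8: W-C = 20 → U
  i= 9: X-N = 10 → K
  i=10: H-Q = 17 → R
  i=11: Z-W =  3 → D
  i=12: F-Z =  6 → G
  i=13: X-H = 16 → Q
  i=14: P-I =  7 → H
  i=15: N-M =  1 → B
  i=16: Z-F = 20 → U
  i=17: J-Z = 10 → K
  i=18: I-R = 17 → R
  i=19: U-R =  3 → D
  i=20: E-Y =  6 → G
  i=21: X-H = 16 → Q
  i=22: X-Q =  7 → H
  i=23: R-Q =  1 → B
  i=24: Q-W = 20 → U
  i=25: Q-G = 10 → K
  i=26: Q-Z = 17 → R
  i=27: T-Q =  3 → D
  i=28: K-E =  6 → G
  i=29: O-Y = 16 → Q
  i=30: G-Z =  7 → H
  i=31: K-J =  1 → B
  i=32: B-H = 20 → U
  i=33: U-K = 10 → K
  i=34: W-F = 17 → R
  i=35: F-C =  3 → D
  i=36: C-W =  6 → G
  i=37: U-E = 16 → Q
  i=38: J-C =  7 → H
  i=39: D-C =  1 → B
  i=40: G-M = 20 → U
  i=41: B-R = 10 → K
  i=42: U-D = 17 → R
  i=43: Z-W =  3 → D
  shifts repeat with period 8: UKRDGQHB

UKRDGQHB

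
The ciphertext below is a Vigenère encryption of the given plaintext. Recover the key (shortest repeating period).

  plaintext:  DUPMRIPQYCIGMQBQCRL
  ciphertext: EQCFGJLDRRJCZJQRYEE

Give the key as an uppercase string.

  i= 0: E-D =  1 → B
  i= 1: Q-U = 22 → W
  i= 2: C-P = 13 → N
  i= 3: F-M = 19 → T
  i= 4: G-R = 15 → P
  i= 5: J-I =  1 → B
  i= 6: L-P = 22 → W
  i= 7: D-Q = 13 → N
  i= 8: R-Y = 19 → T
  i= 9: R-C = 15 → P
  i=10: J-I =  1 → B
  i=11: C-G = 22 → W
  i=12: Z-M = 13 → N
  i=13: J-Q = 19 → T
  i=14: Q-B = 15 → P
  i=15: R-Q =  1 → B
  i=16: Y-C = 22 → W
  i=17: E-R = 13 → N
  i=18: E-L = 19 → T
  shifts repeat with period 5: BWNTP

BWNTP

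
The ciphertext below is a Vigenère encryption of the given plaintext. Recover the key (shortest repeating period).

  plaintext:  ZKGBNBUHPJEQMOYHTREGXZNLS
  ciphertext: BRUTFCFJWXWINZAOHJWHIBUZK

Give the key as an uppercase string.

  i= 0: B-Z =  2 → C
  i= 1: R-K =  7 → H
  i= 2: U-G = 14 → O
  i= 3: T-B = 18 → S
  i= 4: F-N = 18 → S
  i= 5: C-B =  1 → B
  i= 6: F-U = 11 → L
  i= 7: J-H =  2 → C
  i= 8: W-P =  7 → H
  i= 9: X-J = 14 → O
  i=10: W-E = 18 → S
  i=11: I-Q = 18 → S
  i=12: N-M =  1 → B
  i=13: Z-O = 11 → L
  i=14: A-Y =  2 → C
  i=15: O-H =  7 → H
  i=16: H-T = 14 → O
  i=17: J-R = 18 → S
  i=18: W-E = 18 → S
  i=19: H-G =  1 → B
  i=20: I-X = 11 → L
  i=21: B-Z =  2 → C
  i=22: U-N =  7 → H
  i=23: Z-L = 14 → O
  i=24: K-S = 18 → S
  shifts repeat with period 7: CHOSSBL

CHOSSBL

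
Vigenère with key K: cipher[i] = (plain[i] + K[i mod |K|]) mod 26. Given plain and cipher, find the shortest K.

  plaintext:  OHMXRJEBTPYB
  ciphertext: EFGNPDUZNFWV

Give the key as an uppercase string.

QYU

  i= 0: E-O = 16 → Q
  i= 1: F-H = 24 → Y
  i= 2: G-M = 20 → U
  i= 3: N-X = 16 → Q
  i= 4: P-R = 24 → Y
  i= 5: D-J = 20 → U
  i= 6: U-E = 16 → Q
  i= 7: Z-B = 24 → Y
  i= 8: N-T = 20 → U
  i= 9: F-P = 16 → Q
  i=10: W-Y = 24 → Y
  i=11: V-B = 20 → U
  shifts repeat with period 3: QYU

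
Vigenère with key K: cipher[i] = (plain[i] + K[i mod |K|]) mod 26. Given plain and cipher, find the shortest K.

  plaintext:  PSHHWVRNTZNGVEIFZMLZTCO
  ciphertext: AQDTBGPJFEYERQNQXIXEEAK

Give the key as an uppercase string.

LYWMF

  i= 0: A-P = 11 → L
  i= 1: Q-S = 24 → Y
  i= 2: D-H = 22 → W
  i= 3: T-H = 12 → M
  i= 4: B-W =  5 → F
  i= 5: G-V = 11 → L
  i= 6: P-R = 24 → Y
  i= 7: J-N = 22 → W
  i= 8: F-T = 12 → M
  i= 9: E-Z =  5 → F
  i=10: Y-N = 11 → L
  i=11: E-G = 24 → Y
  i=12: R-V = 22 → W
  i=13: Q-E = 12 → M
  i=14: N-I =  5 → F
  i=15: Q-F = 11 → L
  i=16: X-Z = 24 → Y
  i=17: I-M = 22 → W
  i=18: X-L = 12 → M
  i=19: E-Z =  5 → F
  i=20: E-T = 11 → L
  i=21: A-C = 24 → Y
  i=22: K-O = 22 → W
  shifts repeat with period 5: LYWMF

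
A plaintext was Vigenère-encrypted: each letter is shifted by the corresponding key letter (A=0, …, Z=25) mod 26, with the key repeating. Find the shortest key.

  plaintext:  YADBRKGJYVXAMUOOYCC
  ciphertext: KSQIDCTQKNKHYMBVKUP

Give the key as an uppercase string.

  i= 0: K-Y = 12 → M
  i= 1: S-A = 18 → S
  i= 2: Q-D = 13 → N
  i= 3: I-B =  7 → H
  i= 4: D-R = 12 → M
  i= 5: C-K = 18 → S
  i= 6: T-G = 13 → N
  i= 7: Q-J =  7 → H
  i= 8: K-Y = 12 → M
  i= 9: N-V = 18 → S
  i=10: K-X = 13 → N
  i=11: H-A =  7 → H
  i=12: Y-M = 12 → M
  i=13: M-U = 18 → S
  i=14: B-O = 13 → N
  i=15: V-O =  7 → H
  i=16: K-Y = 12 → M
  i=17: U-C = 18 → S
  i=18: P-C = 13 → N
  shifts repeat with period 4: MSNH

MSNH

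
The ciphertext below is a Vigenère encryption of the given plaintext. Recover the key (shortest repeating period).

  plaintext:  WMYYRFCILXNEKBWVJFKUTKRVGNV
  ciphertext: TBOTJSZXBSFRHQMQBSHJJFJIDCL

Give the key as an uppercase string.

  i= 0: T-W = 23 → X
  i= 1: B-M = 15 → P
  i= 2: O-Y = 16 → Q
  i= 3: T-Y = 21 → V
  i= 4: J-R = 18 → S
  i= 5: S-F = 13 → N
  i= 6: Z-C = 23 → X
  i= 7: X-I = 15 → P
  i= 8: B-L = 16 → Q
  i= 9: S-X = 21 → V
  i=10: F-N = 18 → S
  i=11: R-E = 13 → N
  i=12: H-K = 23 → X
  i=13: Q-B = 15 → P
  i=14: M-W = 16 → Q
  i=15: Q-V = 21 → V
  i=16: B-J = 18 → S
  i=17: S-F = 13 → N
  i=18: H-K = 23 → X
  i=19: J-U = 15 → P
  i=20: J-T = 16 → Q
  i=21: F-K = 21 → V
  i=22: J-R = 18 → S
  i=23: I-V = 13 → N
  i=24: D-G = 23 → X
  i=25: C-N = 15 → P
  i=26: L-V = 16 → Q
  shifts repeat with period 6: XPQVSN

XPQVSN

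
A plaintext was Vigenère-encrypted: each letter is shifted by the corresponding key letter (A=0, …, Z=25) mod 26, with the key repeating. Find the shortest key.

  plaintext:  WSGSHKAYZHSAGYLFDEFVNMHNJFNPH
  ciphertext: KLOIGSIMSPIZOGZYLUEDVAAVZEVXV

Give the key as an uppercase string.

  i= 0: K-W = 14 → O
  i= 1: L-S = 19 → T
  i= 2: O-G =  8 → I
  i= 3: I-S = 16 → Q
  i= 4: G-H = 25 → Z
  i= 5: S-K =  8 → I
  i= 6: I-A =  8 → I
  i= 7: M-Y = 14 → O
  i= 8: S-Z = 19 → T
  i= 9: P-H =  8 → I
  i=10: I-S = 16 → Q
  i=11: Z-A = 25 → Z
  i=12: O-G =  8 → I
  i=13: G-Y =  8 → I
  i=14: Z-L = 14 → O
  i=15: Y-F = 19 → T
  i=16: L-D =  8 → I
  i=17: U-E = 16 → Q
  i=18: E-F = 25 → Z
  i=19: D-V =  8 → I
  i=20: V-N =  8 → I
  i=21: A-M = 14 → O
  i=22: A-H = 19 → T
  i=23: V-N =  8 → I
  i=24: Z-J = 16 → Q
  i=25: E-F = 25 → Z
  i=26: V-N =  8 → I
  i=27: X-P =  8 → I
  i=28: V-H = 14 → O
  shifts repeat with period 7: OTIQZII

OTIQZII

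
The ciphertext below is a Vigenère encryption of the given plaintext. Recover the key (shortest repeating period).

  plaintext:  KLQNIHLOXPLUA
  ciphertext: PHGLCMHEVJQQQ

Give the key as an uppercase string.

  i= 0: P-K =  5 → F
  i= 1: H-L = 22 → W
  i= 2: G-Q = 16 → Q
  i= 3: L-N = 24 → Y
  i= 4: C-I = 20 → U
  i= 5: M-H =  5 → F
  i= 6: H-L = 22 → W
  i= 7: E-O = 16 → Q
  i= 8: V-X = 24 → Y
  i= 9: J-P = 20 → U
  i=10: Q-L =  5 → F
  i=11: Q-U = 22 → W
  i=12: Q-A = 16 → Q
  shifts repeat with period 5: FWQYU

FWQYU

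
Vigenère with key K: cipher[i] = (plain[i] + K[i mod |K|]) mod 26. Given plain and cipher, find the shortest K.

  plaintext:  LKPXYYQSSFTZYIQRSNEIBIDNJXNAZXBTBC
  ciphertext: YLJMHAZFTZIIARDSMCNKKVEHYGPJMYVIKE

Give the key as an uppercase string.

  i= 0: Y-L = 13 → N
  i= 1: L-K =  1 → B
  i= 2: J-P = 20 → U
  i= 3: M-X = 15 → P
  i= 4: H-Y =  9 → J
  i= 5: A-Y =  2 → C
  i= 6: Z-Q =  9 → J
  i= 7: F-S = 13 → N
  i= 8: T-S =  1 → B
  i= 9: Z-F = 20 → U
  i=10: I-T = 15 → P
  i=11: I-Z =  9 → J
  i=12: A-Y =  2 → C
  i=13: R-I =  9 → J
  i=14: D-Q = 13 → N
  i=15: S-R =  1 → B
  i=16: M-S = 20 → U
  i=17: C-N = 15 → P
  i=18: N-E =  9 → J
  i=19: K-I =  2 → C
  i=20: K-B =  9 → J
  i=21: V-I = 13 → N
  i=22: E-D =  1 → B
  i=23: H-N = 20 → U
  i=24: Y-J = 15 → P
  i=25: G-X =  9 → J
  i=26: P-N =  2 → C
  i=27: J-A =  9 → J
  i=28: M-Z = 13 → N
  i=29: Y-X =  1 → B
  i=30: V-B = 20 → U
  i=31: I-T = 15 → P
  i=32: K-B =  9 → J
  i=33: E-C =  2 → C
  shifts repeat with period 7: NBUPJCJ

NBUPJCJ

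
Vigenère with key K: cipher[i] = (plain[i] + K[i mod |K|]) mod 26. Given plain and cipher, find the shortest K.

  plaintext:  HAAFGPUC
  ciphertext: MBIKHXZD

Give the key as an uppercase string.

  i= 0: M-H =  5 → F
  i= 1: B-A =  1 → B
  i= 2: I-A =  8 → I
  i= 3: K-F =  5 → F
  i= 4: H-G =  1 → B
  i= 5: X-P =  8 → I
  i= 6: Z-U =  5 → F
  i= 7: D-C =  1 → B
  shifts repeat with period 3: FBI

FBI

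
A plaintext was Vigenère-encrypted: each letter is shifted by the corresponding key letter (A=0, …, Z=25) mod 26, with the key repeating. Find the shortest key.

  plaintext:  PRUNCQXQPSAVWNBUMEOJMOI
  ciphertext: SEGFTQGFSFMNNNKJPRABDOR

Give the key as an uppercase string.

DNMSRAJP

  i= 0: S-P =  3 → D
  i= 1: E-R = 13 → N
  i= 2: G-U = 12 → M
  i= 3: F-N = 18 → S
  i= 4: T-C = 17 → R
  i= 5: Q-Q =  0 → A
  i= 6: G-X =  9 → J
  i= 7: F-Q = 15 → P
  i= 8: S-P =  3 → D
  i= 9: F-S = 13 → N
  i=10: M-A = 12 → M
  i=11: N-V = 18 → S
  i=12: N-W = 17 → R
  i=13: N-N =  0 → A
  i=14: K-B =  9 → J
  i=15: J-U = 15 → P
  i=16: P-M =  3 → D
  i=17: R-E = 13 → N
  i=18: A-O = 12 → M
  i=19: B-J = 18 → S
  i=20: D-M = 17 → R
  i=21: O-O =  0 → A
  i=22: R-I =  9 → J
  shifts repeat with period 8: DNMSRAJP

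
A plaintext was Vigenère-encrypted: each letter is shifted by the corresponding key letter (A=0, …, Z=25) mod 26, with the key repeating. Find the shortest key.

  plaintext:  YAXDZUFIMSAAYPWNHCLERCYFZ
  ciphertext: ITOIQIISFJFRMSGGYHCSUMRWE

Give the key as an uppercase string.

KTRFROD

  i= 0: I-Y = 10 → K
  i= 1: T-A = 19 → T
  i= 2: O-X = 17 → R
  i= 3: I-D =  5 → F
  i= 4: Q-Z = 17 → R
  i= 5: I-U = 14 → O
  i= 6: I-F =  3 → D
  i= 7: S-I = 10 → K
  i= 8: F-M = 19 → T
  i= 9: J-S = 17 → R
  i=10: F-A =  5 → F
  i=11: R-A = 17 → R
  i=12: M-Y = 14 → O
  i=13: S-P =  3 → D
  i=14: G-W = 10 → K
  i=15: G-N = 19 → T
  i=16: Y-H = 17 → R
  i=17: H-C =  5 → F
  i=18: C-L = 17 → R
  i=19: S-E = 14 → O
  i=20: U-R =  3 → D
  i=21: M-C = 10 → K
  i=22: R-Y = 19 → T
  i=23: W-F = 17 → R
  i=24: E-Z =  5 → F
  shifts repeat with period 7: KTRFROD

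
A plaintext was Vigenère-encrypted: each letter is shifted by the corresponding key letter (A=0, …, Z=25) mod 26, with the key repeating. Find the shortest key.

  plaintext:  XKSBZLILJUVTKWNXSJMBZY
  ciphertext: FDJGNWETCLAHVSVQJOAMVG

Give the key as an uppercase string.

ITRFOLW

  i= 0: F-X =  8 → I
  i= 1: D-K = 19 → T
  i= 2: J-S = 17 → R
  i= 3: G-B =  5 → F
  i= 4: N-Z = 14 → O
  i= 5: W-L = 11 → L
  i= 6: E-I = 22 → W
  i= 7: T-L =  8 → I
  i= 8: C-J = 19 → T
  i= 9: L-U = 17 → R
  i=10: A-V =  5 → F
  i=11: H-T = 14 → O
  i=12: V-K = 11 → L
  i=13: S-W = 22 → W
  i=14: V-N =  8 → I
  i=15: Q-X = 19 → T
  i=16: J-S = 17 → R
  i=17: O-J =  5 → F
  i=18: A-M = 14 → O
  i=19: M-B = 11 → L
  i=20: V-Z = 22 → W
  i=21: G-Y =  8 → I
  shifts repeat with period 7: ITRFOLW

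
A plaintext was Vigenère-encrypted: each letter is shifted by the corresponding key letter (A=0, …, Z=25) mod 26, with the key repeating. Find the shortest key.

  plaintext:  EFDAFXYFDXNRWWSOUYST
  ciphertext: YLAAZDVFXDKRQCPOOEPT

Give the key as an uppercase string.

  i= 0: Y-E = 20 → U
  i= 1: L-F =  6 → G
  i= 2: A-D = 23 → X
  i= 3: A-A =  0 → A
  i= 4: Z-F = 20 → U
  i= 5: D-X =  6 → G
  i= 6: V-Y = 23 → X
  i= 7: F-F =  0 → A
  i= 8: X-D = 20 → U
  i= 9: D-X =  6 → G
  i=10: K-N = 23 → X
  i=11: R-R =  0 → A
  i=12: Q-W = 20 → U
  i=13: C-W =  6 → G
  i=14: P-S = 23 → X
  i=15: O-O =  0 → A
  i=16: O-U = 20 → U
  i=17: E-Y =  6 → G
  i=18: P-S = 23 → X
  i=19: T-T =  0 → A
  shifts repeat with period 4: UGXA

UGXA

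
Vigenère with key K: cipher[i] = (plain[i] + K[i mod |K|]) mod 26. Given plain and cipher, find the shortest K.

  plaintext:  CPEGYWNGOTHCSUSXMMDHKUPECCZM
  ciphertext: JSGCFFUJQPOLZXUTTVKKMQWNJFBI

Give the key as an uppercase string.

  i= 0: J-C =  7 → H
  i= 1: S-P =  3 → D
  i= 2: G-E =  2 → C
  i= 3: C-G = 22 → W
  i= 4: F-Y =  7 → H
  i= 5: F-W =  9 → J
  i= 6: U-N =  7 → H
  i= 7: J-G =  3 → D
  i= 8: Q-O =  2 → C
  i= 9: P-T = 22 → W
  i=10: O-H =  7 → H
  i=11: L-C =  9 → J
  i=12: Z-S =  7 → H
  i=13: X-U =  3 → D
  i=14: U-S =  2 → C
  i=15: T-X = 22 → W
  i=16: T-M =  7 → H
  i=17: V-M =  9 → J
  i=18: K-D =  7 → H
  i=19: K-H =  3 → D
  i=20: M-K =  2 → C
  i=21: Q-U = 22 → W
  i=22: W-P =  7 → H
  i=23: N-E =  9 → J
  i=24: J-C =  7 → H
  i=25: F-C =  3 → D
  i=26: B-Z =  2 → C
  i=27: I-M = 22 → W
  shifts repeat with period 6: HDCWHJ

HDCWHJ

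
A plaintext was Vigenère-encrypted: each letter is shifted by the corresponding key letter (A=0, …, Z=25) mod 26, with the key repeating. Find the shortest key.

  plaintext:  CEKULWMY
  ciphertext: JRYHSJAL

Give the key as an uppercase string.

  i= 0: J-C =  7 → H
  i= 1: R-E = 13 → N
  i= 2: Y-K = 14 → O
  i= 3: H-U = 13 → N
  i= 4: S-L =  7 → H
  i= 5: J-W = 13 → N
  i= 6: A-M = 14 → O
  i= 7: L-Y = 13 → N
  shifts repeat with period 4: HNON

HNON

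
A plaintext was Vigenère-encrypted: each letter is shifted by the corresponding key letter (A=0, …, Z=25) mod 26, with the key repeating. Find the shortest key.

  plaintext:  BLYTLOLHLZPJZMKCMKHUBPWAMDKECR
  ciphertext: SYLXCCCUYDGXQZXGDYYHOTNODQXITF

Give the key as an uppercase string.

RNNERO

  i= 0: S-B = 17 → R
  i= 1: Y-L = 13 → N
  i= 2: L-Y = 13 → N
  i= 3: X-T =  4 → E
  i= 4: C-L = 17 → R
  i= 5: C-O = 14 → O
  i= 6: C-L = 17 → R
  i= 7: U-H = 13 → N
  i= 8: Y-L = 13 → N
  i= 9: D-Z =  4 → E
  i=10: G-P = 17 → R
  i=11: X-J = 14 → O
  i=12: Q-Z = 17 → R
  i=13: Z-M = 13 → N
  i=14: X-K = 13 → N
  i=15: G-C =  4 → E
  i=16: D-M = 17 → R
  i=17: Y-K = 14 → O
  i=18: Y-H = 17 → R
  i=19: H-U = 13 → N
  i=20: O-B = 13 → N
  i=21: T-P =  4 → E
  i=22: N-W = 17 → R
  i=23: O-A = 14 → O
  i=24: D-M = 17 → R
  i=25: Q-D = 13 → N
  i=26: X-K = 13 → N
  i=27: I-E =  4 → E
  i=28: T-C = 17 → R
  i=29: F-R = 14 → O
  shifts repeat with period 6: RNNERO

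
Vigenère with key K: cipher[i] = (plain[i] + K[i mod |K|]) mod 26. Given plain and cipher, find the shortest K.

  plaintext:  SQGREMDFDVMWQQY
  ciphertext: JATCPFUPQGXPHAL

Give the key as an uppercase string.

  i= 0: J-S = 17 → R
  i= 1: A-Q = 10 → K
  i= 2: T-G = 13 → N
  i= 3: C-R = 11 → L
  i= 4: P-E = 11 → L
  i= 5: F-M = 19 → T
  i= 6: U-D = 17 → R
  i= 7: P-F = 10 → K
  i= 8: Q-D = 13 → N
  i= 9: G-V = 11 → L
  i=10: X-M = 11 → L
  i=11: P-W = 19 → T
  i=12: H-Q = 17 → R
  i=13: A-Q = 10 → K
  i=14: L-Y = 13 → N
  shifts repeat with period 6: RKNLLT

RKNLLT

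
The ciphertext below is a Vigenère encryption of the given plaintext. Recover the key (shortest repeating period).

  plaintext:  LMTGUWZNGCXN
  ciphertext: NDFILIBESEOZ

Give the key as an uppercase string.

  i= 0: N-L =  2 → C
  i= 1: D-M = 17 → R
  i= 2: F-T = 12 → M
  i= 3: I-G =  2 → C
  i= 4: L-U = 17 → R
  i= 5: I-W = 12 → M
  i= 6: B-Z =  2 → C
  i= 7: E-N = 17 → R
  i= 8: S-G = 12 → M
  i= 9: E-C =  2 → C
  i=10: O-X = 17 → R
  i=11: Z-N = 12 → M
  shifts repeat with period 3: CRM

CRM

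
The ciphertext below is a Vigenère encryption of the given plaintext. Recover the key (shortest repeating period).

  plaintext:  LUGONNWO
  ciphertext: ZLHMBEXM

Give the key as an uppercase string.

  i= 0: Z-L = 14 → O
  i= 1: L-U = 17 → R
  i= 2: H-G =  1 → B
  i= 3: M-O = 24 → Y
  i= 4: B-N = 14 → O
  i= 5: E-N = 17 → R
  i= 6: X-W =  1 → B
  i= 7: M-O = 24 → Y
  shifts repeat with period 4: ORBY

ORBY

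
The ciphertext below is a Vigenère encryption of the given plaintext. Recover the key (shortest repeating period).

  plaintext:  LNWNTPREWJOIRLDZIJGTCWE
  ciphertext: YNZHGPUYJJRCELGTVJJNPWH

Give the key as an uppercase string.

  i= 0: Y-L = 13 → N
  i= 1: N-N =  0 → A
  i= 2: Z-W =  3 → D
  i= 3: H-N = 20 → U
  i= 4: G-T = 13 → N
  i= 5: P-P =  0 → A
  i= 6: U-R =  3 → D
  i= 7: Y-E = 20 → U
  i= 8: J-W = 13 → N
  i= 9: J-J =  0 → A
  i=10: R-O =  3 → D
  i=11: C-I = 20 → U
  i=12: E-R = 13 → N
  i=13: L-L =  0 → A
  i=14: G-D =  3 → D
  i=15: T-Z = 20 → U
  i=16: V-I = 13 → N
  i=17: J-J =  0 → A
  i=18: J-G =  3 → D
  i=19: N-T = 20 → U
  i=20: P-C = 13 → N
  i=21: W-W =  0 → A
  i=22: H-E =  3 → D
  shifts repeat with period 4: NADU

NADU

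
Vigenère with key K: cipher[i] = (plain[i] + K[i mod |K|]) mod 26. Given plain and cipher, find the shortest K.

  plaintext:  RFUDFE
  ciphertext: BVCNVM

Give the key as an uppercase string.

  i= 0: B-R = 10 → K
  i= 1: V-F = 16 → Q
  i= 2: C-U =  8 → I
  i= 3: N-D = 10 → K
  i= 4: V-F = 16 → Q
  i= 5: M-E =  8 → I
  shifts repeat with period 3: KQI

KQI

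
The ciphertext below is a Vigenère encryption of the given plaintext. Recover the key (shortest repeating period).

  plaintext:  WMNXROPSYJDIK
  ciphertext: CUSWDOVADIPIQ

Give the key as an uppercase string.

  i= 0: C-W =  6 → G
  i= 1: U-M =  8 → I
  i= 2: S-N =  5 → F
  i= 3: W-X = 25 → Z
  i= 4: D-R = 12 → M
  i= 5: O-O =  0 → A
  i= 6: V-P =  6 → G
  i= 7: A-S =  8 → I
  i= 8: D-Y =  5 → F
  i= 9: I-J = 25 → Z
  i=10: P-D = 12 → M
  i=11: I-I =  0 → A
  i=12: Q-K =  6 → G
  shifts repeat with period 6: GIFZMA

GIFZMA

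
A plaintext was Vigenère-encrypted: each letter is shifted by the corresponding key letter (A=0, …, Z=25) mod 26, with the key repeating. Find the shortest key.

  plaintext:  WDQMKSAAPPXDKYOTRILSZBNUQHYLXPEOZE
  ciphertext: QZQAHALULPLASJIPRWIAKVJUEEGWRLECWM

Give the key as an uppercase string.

  i= 0: Q-W = 20 → U
  i= 1: Z-D = 22 → W
  i= 2: Q-Q =  0 → A
  i= 3: A-M = 14 → O
  i= 4: H-K = 23 → X
  i= 5: A-S =  8 → I
  i= 6: L-A = 11 → L
  i= 7: U-A = 20 → U
  i= 8: L-P = 22 → W
  i= 9: P-P =  0 → A
  i=10: L-X = 14 → O
  i=11: A-D = 23 → X
  i=12: S-K =  8 → I
  i=13: J-Y = 11 → L
  i=14: I-O = 20 → U
  i=15: P-T = 22 → W
  i=16: R-R =  0 → A
  i=17: W-I = 14 → O
  i=18: I-L = 23 → X
  i=19: A-S =  8 → I
  i=20: K-Z = 11 → L
  i=21: V-B = 20 → U
  i=22: J-N = 22 → W
  i=23: U-U =  0 → A
  i=24: E-Q = 14 → O
  i=25: E-H = 23 → X
  i=26: G-Y =  8 → I
  i=27: W-L = 11 → L
  i=28: R-X = 20 → U
  i=29: L-P = 22 → W
  i=30: E-E =  0 → A
  i=31: C-O = 14 → O
  i=32: W-Z = 23 → X
  i=33: M-E =  8 → I
  shifts repeat with period 7: UWAOXIL

UWAOXIL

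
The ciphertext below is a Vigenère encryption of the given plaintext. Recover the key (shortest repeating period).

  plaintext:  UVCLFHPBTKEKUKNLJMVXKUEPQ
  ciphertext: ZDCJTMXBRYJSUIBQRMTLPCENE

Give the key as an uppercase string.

  i= 0: Z-U =  5 → F
  i= 1: D-V =  8 → I
  i= 2: C-C =  0 → A
  i= 3: J-L = 24 → Y
  i= 4: T-F = 14 → O
  i= 5: M-H =  5 → F
  i= 6: X-P =  8 → I
  i= 7: B-B =  0 → A
  i= 8: R-T = 24 → Y
  i= 9: Y-K = 14 → O
  i=10: J-E =  5 → F
  i=11: S-K =  8 → I
  i=12: U-U =  0 → A
  i=13: I-K = 24 → Y
  i=14: B-N = 14 → O
  i=15: Q-L =  5 → F
  i=16: R-J =  8 → I
  i=17: M-M =  0 → A
  i=18: T-V = 24 → Y
  i=19: L-X = 14 → O
  i=20: P-K =  5 → F
  i=21: C-U =  8 → I
  i=22: E-E =  0 → A
  i=23: N-P = 24 → Y
  i=24: E-Q = 14 → O
  shifts repeat with period 5: FIAYO

FIAYO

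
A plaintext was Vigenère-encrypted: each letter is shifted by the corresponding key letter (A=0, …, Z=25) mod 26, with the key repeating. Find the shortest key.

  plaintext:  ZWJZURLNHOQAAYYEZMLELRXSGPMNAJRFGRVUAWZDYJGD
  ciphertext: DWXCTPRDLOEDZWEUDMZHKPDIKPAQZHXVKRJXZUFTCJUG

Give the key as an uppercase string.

  i= 0: D-Z =  4 → E
  i= 1: W-W =  0 → A
  i= 2: X-J = 14 → O
  i= 3: C-Z =  3 → D
  i= 4: T-U = 25 → Z
  i= 5: P-R = 24 → Y
  i= 6: R-L =  6 → G
  i= 7: D-N = 16 → Q
  i= 8: L-H =  4 → E
  i= 9: O-O =  0 → A
  i=10: E-Q = 14 → O
  i=11: D-A =  3 → D
  i=12: Z-A = 25 → Z
  i=13: W-Y = 24 → Y
  i=14: E-Y =  6 → G
  i=15: U-E = 16 → Q
  i=16: D-Z =  4 → E
  i=17: M-M =  0 → A
  i=18: Z-L = 14 → O
  i=19: H-E =  3 → D
  i=20: K-L = 25 → Z
  i=21: P-R = 24 → Y
  i=22: D-X =  6 → G
  i=23: I-S = 16 → Q
  i=24: K-G =  4 → E
  i=25: P-P =  0 → A
  i=26: A-M = 14 → O
  i=27: Q-N =  3 → D
  i=28: Z-A = 25 → Z
  i=29: H-J = 24 → Y
  i=30: X-R =  6 → G
  i=31: V-F = 16 → Q
  i=32: K-G =  4 → E
  i=33: R-R =  0 → A
  i=34: J-V = 14 → O
  i=35: X-U =  3 → D
  i=36: Z-A = 25 → Z
  i=37: U-W = 24 → Y
  i=38: F-Z =  6 → G
  i=39: T-D = 16 → Q
  i=40: C-Y =  4 → E
  i=41: J-J =  0 → A
  i=42: U-G = 14 → O
  i=43: G-D =  3 → D
  shifts repeat with period 8: EAODZYGQ

EAODZYGQ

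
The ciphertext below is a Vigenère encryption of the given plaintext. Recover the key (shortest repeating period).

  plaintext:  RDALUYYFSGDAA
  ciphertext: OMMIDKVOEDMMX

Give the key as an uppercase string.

XJM

  i= 0: O-R = 23 → X
  i= 1: M-D =  9 → J
  i= 2: M-A = 12 → M
  i= 3: I-L = 23 → X
  i= 4: D-U =  9 → J
  i= 5: K-Y = 12 → M
  i= 6: V-Y = 23 → X
  i= 7: O-F =  9 → J
  i= 8: E-S = 12 → M
  i= 9: D-G = 23 → X
  i=10: M-D =  9 → J
  i=11: M-A = 12 → M
  i=12: X-A = 23 → X
  shifts repeat with period 3: XJM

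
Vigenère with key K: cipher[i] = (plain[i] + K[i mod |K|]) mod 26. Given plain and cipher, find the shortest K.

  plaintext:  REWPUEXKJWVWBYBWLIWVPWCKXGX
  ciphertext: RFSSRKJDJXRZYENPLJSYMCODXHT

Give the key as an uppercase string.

ABWDXGMT

  i= 0: R-R =  0 → A
  i= 1: F-E =  1 → B
  i= 2: S-W = 22 → W
  i= 3: S-P =  3 → D
  i= 4: R-U = 23 → X
  i= 5: K-E =  6 → G
  i= 6: J-X = 12 → M
  i= 7: D-K = 19 → T
  i= 8: J-J =  0 → A
  i= 9: X-W =  1 → B
  i=10: R-V = 22 → W
  i=11: Z-W =  3 → D
  i=12: Y-B = 23 → X
  i=13: E-Y =  6 → G
  i=14: N-B = 12 → M
  i=15: P-W = 19 → T
  i=16: L-L =  0 → A
  i=17: J-I =  1 → B
  i=18: S-W = 22 → W
  i=19: Y-V =  3 → D
  i=20: M-P = 23 → X
  i=21: C-W =  6 → G
  i=22: O-C = 12 → M
  i=23: D-K = 19 → T
  i=24: X-X =  0 → A
  i=25: H-G =  1 → B
  i=26: T-X = 22 → W
  shifts repeat with period 8: ABWDXGMT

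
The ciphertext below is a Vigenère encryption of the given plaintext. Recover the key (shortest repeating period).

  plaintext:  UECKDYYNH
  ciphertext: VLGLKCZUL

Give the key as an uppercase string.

  i= 0: V-U =  1 → B
  i= 1: L-E =  7 → H
  i= 2: G-C =  4 → E
  i= 3: L-K =  1 → B
  i= 4: K-D =  7 → H
  i= 5: C-Y =  4 → E
  i= 6: Z-Y =  1 → B
  i= 7: U-N =  7 → H
  i= 8: L-H =  4 → E
  shifts repeat with period 3: BHE

BHE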